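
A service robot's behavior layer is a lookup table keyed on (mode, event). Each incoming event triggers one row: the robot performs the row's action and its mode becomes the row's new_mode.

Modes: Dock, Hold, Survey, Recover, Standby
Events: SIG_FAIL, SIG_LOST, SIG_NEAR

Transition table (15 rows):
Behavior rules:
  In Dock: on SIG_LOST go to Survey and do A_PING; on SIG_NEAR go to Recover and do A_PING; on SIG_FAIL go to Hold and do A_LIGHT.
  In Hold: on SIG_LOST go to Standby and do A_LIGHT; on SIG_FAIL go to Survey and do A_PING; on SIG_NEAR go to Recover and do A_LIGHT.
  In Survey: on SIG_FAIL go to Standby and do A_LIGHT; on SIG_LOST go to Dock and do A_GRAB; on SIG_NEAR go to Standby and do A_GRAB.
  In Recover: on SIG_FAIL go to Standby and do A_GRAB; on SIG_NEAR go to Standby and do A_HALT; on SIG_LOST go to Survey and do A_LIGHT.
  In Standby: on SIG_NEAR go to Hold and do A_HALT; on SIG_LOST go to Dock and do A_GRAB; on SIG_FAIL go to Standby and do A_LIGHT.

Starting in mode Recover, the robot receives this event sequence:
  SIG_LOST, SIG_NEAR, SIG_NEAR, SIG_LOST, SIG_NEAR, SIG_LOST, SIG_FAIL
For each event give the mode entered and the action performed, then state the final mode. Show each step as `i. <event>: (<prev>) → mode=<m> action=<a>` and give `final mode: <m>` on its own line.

1. SIG_LOST: (Recover) → mode=Survey action=A_LIGHT
2. SIG_NEAR: (Survey) → mode=Standby action=A_GRAB
3. SIG_NEAR: (Standby) → mode=Hold action=A_HALT
4. SIG_LOST: (Hold) → mode=Standby action=A_LIGHT
5. SIG_NEAR: (Standby) → mode=Hold action=A_HALT
6. SIG_LOST: (Hold) → mode=Standby action=A_LIGHT
7. SIG_FAIL: (Standby) → mode=Standby action=A_LIGHT

final mode: Standby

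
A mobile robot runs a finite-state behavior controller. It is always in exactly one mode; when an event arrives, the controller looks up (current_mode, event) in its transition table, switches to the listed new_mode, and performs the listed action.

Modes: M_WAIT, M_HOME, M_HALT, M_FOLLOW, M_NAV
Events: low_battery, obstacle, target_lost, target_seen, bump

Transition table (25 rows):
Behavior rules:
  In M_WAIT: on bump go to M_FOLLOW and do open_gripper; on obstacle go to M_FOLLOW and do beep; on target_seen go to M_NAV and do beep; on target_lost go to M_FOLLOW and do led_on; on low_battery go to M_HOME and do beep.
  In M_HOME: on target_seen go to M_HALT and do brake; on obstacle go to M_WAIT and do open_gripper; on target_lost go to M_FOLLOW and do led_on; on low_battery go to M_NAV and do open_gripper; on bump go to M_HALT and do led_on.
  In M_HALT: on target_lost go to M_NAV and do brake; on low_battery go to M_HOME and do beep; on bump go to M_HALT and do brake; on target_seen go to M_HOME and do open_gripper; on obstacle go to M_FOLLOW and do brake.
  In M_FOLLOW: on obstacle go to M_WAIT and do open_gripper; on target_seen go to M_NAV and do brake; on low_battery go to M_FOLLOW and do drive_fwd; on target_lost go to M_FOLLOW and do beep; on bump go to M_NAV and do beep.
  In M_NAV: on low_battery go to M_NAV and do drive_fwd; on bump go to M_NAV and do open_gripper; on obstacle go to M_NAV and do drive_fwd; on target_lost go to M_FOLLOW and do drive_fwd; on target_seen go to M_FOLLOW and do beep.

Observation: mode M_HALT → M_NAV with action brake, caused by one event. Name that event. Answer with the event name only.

try low_battery: (M_HALT, low_battery) → (M_HOME, beep)
try obstacle: (M_HALT, obstacle) → (M_FOLLOW, brake)
try target_lost: (M_HALT, target_lost) → (M_NAV, brake)  ← matches
try target_seen: (M_HALT, target_seen) → (M_HOME, open_gripper)
try bump: (M_HALT, bump) → (M_HALT, brake)

target_lost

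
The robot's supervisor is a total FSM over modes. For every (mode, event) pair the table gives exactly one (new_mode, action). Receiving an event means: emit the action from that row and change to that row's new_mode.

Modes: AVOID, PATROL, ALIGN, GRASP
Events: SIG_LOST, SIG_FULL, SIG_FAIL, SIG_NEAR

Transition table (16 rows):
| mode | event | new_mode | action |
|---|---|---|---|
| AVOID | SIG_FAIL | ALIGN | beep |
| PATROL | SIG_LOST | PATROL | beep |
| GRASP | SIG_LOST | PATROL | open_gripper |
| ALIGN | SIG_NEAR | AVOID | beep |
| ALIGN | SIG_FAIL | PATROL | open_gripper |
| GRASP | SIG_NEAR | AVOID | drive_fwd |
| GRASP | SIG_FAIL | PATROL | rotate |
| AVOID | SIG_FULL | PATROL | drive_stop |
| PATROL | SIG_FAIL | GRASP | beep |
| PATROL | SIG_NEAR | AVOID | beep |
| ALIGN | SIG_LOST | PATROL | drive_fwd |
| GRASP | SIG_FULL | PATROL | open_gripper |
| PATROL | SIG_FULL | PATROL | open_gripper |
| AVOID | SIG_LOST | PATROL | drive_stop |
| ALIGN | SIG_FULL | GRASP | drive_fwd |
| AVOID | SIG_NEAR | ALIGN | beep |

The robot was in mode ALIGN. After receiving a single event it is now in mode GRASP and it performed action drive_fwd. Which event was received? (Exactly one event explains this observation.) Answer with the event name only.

try SIG_LOST: (ALIGN, SIG_LOST) → (PATROL, drive_fwd)
try SIG_FULL: (ALIGN, SIG_FULL) → (GRASP, drive_fwd)  ← matches
try SIG_FAIL: (ALIGN, SIG_FAIL) → (PATROL, open_gripper)
try SIG_NEAR: (ALIGN, SIG_NEAR) → (AVOID, beep)

SIG_FULL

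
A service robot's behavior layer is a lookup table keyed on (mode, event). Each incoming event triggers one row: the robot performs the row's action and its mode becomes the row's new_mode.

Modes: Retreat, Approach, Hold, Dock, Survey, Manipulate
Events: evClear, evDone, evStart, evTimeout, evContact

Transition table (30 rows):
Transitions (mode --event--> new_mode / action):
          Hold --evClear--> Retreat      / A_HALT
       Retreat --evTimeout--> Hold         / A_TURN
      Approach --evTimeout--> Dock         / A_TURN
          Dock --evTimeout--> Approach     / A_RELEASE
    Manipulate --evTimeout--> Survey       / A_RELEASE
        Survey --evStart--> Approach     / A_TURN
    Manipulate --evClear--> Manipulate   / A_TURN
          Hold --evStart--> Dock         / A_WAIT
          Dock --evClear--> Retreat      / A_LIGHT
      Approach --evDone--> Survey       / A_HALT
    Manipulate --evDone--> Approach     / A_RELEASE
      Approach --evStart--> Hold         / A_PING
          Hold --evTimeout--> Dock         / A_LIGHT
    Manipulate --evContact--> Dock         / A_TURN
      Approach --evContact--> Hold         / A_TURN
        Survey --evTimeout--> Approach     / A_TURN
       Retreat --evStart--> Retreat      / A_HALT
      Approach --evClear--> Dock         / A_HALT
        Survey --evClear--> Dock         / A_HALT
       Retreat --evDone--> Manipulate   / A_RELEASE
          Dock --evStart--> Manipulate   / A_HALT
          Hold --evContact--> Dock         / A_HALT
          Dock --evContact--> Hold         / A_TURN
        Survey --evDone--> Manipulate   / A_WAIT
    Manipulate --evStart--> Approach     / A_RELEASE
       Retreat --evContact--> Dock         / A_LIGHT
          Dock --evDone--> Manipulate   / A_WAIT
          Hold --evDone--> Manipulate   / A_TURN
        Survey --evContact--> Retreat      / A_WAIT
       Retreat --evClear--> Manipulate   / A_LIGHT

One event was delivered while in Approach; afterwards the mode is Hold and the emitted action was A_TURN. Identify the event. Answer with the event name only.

try evClear: (Approach, evClear) → (Dock, A_HALT)
try evDone: (Approach, evDone) → (Survey, A_HALT)
try evStart: (Approach, evStart) → (Hold, A_PING)
try evTimeout: (Approach, evTimeout) → (Dock, A_TURN)
try evContact: (Approach, evContact) → (Hold, A_TURN)  ← matches

evContact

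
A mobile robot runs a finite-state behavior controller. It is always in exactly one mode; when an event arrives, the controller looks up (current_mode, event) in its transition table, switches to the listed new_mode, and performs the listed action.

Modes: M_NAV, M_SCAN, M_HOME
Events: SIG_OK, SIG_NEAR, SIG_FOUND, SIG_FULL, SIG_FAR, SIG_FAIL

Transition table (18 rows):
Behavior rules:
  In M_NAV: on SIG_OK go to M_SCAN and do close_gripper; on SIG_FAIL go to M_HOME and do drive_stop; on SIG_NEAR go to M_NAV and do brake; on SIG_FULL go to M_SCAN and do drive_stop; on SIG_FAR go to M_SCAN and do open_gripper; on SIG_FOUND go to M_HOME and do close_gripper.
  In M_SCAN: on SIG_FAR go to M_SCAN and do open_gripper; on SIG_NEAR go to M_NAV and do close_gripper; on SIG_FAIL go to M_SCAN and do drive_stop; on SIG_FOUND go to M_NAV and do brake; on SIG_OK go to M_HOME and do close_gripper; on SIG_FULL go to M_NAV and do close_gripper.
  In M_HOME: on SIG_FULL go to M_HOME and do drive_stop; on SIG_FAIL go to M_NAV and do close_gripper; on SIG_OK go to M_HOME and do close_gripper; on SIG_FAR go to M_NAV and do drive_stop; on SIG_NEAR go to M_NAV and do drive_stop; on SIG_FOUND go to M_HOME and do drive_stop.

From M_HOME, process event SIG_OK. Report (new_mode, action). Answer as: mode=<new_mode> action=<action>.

mode=M_HOME action=close_gripper

current mode = M_HOME; filter table to that mode:
  (M_HOME, SIG_FULL) → (M_HOME, drive_stop)
  (M_HOME, SIG_FAIL) → (M_NAV, close_gripper)
  (M_HOME, SIG_OK) → (M_HOME, close_gripper)  ← event matches
  (M_HOME, SIG_FAR) → (M_NAV, drive_stop)
  (M_HOME, SIG_NEAR) → (M_NAV, drive_stop)
  (M_HOME, SIG_FOUND) → (M_HOME, drive_stop)
event = SIG_OK selects (M_HOME, close_gripper)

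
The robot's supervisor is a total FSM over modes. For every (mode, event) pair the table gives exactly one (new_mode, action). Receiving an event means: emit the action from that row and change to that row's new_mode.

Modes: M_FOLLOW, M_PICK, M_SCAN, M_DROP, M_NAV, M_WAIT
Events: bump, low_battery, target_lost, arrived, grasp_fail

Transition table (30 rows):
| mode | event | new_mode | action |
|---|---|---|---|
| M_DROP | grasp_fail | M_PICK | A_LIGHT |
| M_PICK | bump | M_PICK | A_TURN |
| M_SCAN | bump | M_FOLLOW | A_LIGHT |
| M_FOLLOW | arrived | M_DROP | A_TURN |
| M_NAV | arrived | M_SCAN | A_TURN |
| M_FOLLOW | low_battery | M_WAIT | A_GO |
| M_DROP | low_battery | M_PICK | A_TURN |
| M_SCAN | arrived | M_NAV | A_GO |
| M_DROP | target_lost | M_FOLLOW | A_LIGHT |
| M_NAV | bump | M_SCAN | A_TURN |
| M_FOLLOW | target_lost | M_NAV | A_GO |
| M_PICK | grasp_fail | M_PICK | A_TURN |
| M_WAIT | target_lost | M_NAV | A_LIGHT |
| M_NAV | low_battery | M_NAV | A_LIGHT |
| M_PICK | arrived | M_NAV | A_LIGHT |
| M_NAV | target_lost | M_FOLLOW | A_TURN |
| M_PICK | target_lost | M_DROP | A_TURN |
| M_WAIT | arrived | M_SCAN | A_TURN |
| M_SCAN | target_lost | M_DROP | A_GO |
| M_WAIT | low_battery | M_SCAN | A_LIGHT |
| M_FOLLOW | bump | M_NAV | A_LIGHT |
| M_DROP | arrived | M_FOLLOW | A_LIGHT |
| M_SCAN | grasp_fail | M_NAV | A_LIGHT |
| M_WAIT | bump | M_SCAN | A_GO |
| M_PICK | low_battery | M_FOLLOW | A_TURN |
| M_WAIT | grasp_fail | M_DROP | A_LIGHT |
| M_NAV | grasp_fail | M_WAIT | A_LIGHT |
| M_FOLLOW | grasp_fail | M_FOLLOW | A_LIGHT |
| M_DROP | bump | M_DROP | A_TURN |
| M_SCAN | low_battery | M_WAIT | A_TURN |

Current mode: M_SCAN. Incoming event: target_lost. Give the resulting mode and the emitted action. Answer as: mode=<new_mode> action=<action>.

current mode = M_SCAN; filter table to that mode:
  (M_SCAN, bump) → (M_FOLLOW, A_LIGHT)
  (M_SCAN, arrived) → (M_NAV, A_GO)
  (M_SCAN, target_lost) → (M_DROP, A_GO)  ← event matches
  (M_SCAN, grasp_fail) → (M_NAV, A_LIGHT)
  (M_SCAN, low_battery) → (M_WAIT, A_TURN)
event = target_lost selects (M_DROP, A_GO)

mode=M_DROP action=A_GO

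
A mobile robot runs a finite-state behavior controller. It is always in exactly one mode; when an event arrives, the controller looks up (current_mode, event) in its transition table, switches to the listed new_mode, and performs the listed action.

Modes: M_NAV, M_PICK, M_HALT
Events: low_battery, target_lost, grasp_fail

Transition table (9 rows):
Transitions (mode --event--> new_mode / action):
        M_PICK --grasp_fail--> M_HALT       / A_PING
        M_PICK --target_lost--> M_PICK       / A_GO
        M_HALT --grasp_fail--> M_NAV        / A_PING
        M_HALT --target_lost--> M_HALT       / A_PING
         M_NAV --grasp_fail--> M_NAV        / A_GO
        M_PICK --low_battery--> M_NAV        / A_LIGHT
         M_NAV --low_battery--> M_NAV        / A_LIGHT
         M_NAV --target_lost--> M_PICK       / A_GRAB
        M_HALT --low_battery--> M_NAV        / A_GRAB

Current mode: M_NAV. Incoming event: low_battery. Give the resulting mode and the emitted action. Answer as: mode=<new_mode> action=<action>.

current mode = M_NAV; filter table to that mode:
  (M_NAV, grasp_fail) → (M_NAV, A_GO)
  (M_NAV, low_battery) → (M_NAV, A_LIGHT)  ← event matches
  (M_NAV, target_lost) → (M_PICK, A_GRAB)
event = low_battery selects (M_NAV, A_LIGHT)

mode=M_NAV action=A_LIGHT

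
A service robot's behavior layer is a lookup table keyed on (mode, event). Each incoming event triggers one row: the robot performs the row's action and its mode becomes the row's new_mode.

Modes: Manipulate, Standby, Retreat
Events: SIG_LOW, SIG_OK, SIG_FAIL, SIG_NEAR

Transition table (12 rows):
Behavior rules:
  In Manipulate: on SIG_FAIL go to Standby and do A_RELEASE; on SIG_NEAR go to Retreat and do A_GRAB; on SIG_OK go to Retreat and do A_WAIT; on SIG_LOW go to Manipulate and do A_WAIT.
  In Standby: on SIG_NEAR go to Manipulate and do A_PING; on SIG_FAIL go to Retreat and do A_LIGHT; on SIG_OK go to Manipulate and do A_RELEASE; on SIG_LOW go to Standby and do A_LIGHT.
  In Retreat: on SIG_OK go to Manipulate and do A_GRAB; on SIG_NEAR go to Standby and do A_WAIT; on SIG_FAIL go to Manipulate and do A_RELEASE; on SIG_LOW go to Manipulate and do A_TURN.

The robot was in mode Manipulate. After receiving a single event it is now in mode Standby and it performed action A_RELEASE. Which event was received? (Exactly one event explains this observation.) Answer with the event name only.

SIG_FAIL

try SIG_LOW: (Manipulate, SIG_LOW) → (Manipulate, A_WAIT)
try SIG_OK: (Manipulate, SIG_OK) → (Retreat, A_WAIT)
try SIG_FAIL: (Manipulate, SIG_FAIL) → (Standby, A_RELEASE)  ← matches
try SIG_NEAR: (Manipulate, SIG_NEAR) → (Retreat, A_GRAB)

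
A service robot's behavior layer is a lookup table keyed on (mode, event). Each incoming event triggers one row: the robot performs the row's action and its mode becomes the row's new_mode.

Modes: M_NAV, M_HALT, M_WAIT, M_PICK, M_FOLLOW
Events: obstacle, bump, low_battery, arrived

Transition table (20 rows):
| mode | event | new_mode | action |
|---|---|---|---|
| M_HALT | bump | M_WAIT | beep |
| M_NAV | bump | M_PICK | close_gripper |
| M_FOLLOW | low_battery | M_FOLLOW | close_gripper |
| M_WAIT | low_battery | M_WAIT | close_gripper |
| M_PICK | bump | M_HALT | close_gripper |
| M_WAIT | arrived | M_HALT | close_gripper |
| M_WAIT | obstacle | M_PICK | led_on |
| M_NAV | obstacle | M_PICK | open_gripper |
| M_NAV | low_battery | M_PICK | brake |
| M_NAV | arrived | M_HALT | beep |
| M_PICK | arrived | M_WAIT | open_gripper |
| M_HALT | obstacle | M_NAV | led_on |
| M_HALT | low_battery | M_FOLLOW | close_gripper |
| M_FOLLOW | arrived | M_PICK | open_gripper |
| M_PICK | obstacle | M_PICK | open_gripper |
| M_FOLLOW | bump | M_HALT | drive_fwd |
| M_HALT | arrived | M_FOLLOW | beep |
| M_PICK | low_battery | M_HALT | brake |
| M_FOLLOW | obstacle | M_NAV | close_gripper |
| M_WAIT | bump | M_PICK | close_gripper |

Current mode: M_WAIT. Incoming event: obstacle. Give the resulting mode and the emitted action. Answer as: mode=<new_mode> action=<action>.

current mode = M_WAIT; filter table to that mode:
  (M_WAIT, low_battery) → (M_WAIT, close_gripper)
  (M_WAIT, arrived) → (M_HALT, close_gripper)
  (M_WAIT, obstacle) → (M_PICK, led_on)  ← event matches
  (M_WAIT, bump) → (M_PICK, close_gripper)
event = obstacle selects (M_PICK, led_on)

mode=M_PICK action=led_on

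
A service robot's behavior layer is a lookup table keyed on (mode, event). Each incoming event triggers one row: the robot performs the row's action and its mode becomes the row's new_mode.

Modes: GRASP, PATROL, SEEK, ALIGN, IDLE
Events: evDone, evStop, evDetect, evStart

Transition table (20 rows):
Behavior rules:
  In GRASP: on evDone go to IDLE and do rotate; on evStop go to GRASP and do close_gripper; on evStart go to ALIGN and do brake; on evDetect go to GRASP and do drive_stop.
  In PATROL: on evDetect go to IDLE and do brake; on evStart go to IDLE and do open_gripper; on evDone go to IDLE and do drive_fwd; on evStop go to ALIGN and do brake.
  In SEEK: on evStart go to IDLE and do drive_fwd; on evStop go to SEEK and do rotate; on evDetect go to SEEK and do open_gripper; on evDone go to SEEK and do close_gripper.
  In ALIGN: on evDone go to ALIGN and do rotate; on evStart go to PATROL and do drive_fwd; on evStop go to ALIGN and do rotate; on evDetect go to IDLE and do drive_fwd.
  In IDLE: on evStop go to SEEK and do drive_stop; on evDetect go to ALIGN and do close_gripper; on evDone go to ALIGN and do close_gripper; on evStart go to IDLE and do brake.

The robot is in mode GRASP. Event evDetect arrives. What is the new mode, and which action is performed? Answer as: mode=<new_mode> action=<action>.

mode=GRASP action=drive_stop

current mode = GRASP; filter table to that mode:
  (GRASP, evDone) → (IDLE, rotate)
  (GRASP, evStop) → (GRASP, close_gripper)
  (GRASP, evStart) → (ALIGN, brake)
  (GRASP, evDetect) → (GRASP, drive_stop)  ← event matches
event = evDetect selects (GRASP, drive_stop)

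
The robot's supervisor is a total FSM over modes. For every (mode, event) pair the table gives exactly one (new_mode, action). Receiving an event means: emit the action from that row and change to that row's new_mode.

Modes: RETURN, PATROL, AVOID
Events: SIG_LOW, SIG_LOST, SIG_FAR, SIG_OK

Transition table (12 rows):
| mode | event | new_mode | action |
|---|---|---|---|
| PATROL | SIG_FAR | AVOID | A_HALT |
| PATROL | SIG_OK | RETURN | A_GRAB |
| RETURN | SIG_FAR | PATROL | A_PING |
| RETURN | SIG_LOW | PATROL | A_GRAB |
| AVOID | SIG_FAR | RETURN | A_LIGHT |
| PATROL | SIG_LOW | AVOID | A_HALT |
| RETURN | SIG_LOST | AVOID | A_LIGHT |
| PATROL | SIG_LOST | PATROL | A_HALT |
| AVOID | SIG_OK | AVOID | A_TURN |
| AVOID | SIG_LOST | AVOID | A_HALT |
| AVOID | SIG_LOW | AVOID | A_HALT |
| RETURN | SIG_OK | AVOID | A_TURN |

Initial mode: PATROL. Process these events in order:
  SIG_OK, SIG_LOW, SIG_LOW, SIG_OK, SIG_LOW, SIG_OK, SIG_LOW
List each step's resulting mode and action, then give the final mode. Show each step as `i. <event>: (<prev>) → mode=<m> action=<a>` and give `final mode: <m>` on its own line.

final mode: AVOID

1. SIG_OK: (PATROL) → mode=RETURN action=A_GRAB
2. SIG_LOW: (RETURN) → mode=PATROL action=A_GRAB
3. SIG_LOW: (PATROL) → mode=AVOID action=A_HALT
4. SIG_OK: (AVOID) → mode=AVOID action=A_TURN
5. SIG_LOW: (AVOID) → mode=AVOID action=A_HALT
6. SIG_OK: (AVOID) → mode=AVOID action=A_TURN
7. SIG_LOW: (AVOID) → mode=AVOID action=A_HALT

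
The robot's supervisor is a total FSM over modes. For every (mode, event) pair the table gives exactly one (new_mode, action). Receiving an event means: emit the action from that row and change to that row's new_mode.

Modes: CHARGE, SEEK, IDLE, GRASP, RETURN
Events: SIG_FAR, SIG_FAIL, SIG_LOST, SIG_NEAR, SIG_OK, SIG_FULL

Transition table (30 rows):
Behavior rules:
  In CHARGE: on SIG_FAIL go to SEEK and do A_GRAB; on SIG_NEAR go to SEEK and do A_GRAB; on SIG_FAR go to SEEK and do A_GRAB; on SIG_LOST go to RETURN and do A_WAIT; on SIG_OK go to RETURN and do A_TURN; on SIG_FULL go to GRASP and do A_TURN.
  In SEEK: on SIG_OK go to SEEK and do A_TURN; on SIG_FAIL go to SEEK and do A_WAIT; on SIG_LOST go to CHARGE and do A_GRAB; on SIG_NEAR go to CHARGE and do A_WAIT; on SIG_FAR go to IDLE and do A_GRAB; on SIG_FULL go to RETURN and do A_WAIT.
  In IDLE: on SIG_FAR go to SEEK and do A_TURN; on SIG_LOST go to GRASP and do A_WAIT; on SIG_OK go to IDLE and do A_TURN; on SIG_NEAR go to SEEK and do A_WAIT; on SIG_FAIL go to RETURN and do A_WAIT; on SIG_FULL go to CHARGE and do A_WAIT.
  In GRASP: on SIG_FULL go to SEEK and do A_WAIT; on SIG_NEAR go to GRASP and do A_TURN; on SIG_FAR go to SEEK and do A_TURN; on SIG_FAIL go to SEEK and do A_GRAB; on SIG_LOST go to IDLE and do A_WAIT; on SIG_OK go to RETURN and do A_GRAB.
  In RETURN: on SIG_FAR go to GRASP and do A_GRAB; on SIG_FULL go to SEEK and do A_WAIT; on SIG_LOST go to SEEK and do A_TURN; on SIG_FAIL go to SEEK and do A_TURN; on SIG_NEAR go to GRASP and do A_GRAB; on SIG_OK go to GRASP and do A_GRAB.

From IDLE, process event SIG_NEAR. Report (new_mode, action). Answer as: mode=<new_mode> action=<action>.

current mode = IDLE; filter table to that mode:
  (IDLE, SIG_FAR) → (SEEK, A_TURN)
  (IDLE, SIG_LOST) → (GRASP, A_WAIT)
  (IDLE, SIG_OK) → (IDLE, A_TURN)
  (IDLE, SIG_NEAR) → (SEEK, A_WAIT)  ← event matches
  (IDLE, SIG_FAIL) → (RETURN, A_WAIT)
  (IDLE, SIG_FULL) → (CHARGE, A_WAIT)
event = SIG_NEAR selects (SEEK, A_WAIT)

mode=SEEK action=A_WAIT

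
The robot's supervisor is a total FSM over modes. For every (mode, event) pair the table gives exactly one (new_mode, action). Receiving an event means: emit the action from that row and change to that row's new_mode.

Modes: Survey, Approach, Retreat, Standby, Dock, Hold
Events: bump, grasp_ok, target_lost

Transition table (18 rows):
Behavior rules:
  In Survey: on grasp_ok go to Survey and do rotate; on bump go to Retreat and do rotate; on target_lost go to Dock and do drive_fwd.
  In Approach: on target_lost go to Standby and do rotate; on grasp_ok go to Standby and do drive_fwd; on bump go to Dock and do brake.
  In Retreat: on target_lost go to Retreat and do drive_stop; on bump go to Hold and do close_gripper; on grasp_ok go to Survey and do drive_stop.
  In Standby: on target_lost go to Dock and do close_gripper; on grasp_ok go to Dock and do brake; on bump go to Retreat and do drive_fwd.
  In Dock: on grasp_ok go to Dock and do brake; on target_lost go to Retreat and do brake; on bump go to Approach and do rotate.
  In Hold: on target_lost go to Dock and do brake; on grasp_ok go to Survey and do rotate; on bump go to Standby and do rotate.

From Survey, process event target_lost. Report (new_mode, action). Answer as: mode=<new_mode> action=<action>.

mode=Dock action=drive_fwd

current mode = Survey; filter table to that mode:
  (Survey, grasp_ok) → (Survey, rotate)
  (Survey, bump) → (Retreat, rotate)
  (Survey, target_lost) → (Dock, drive_fwd)  ← event matches
event = target_lost selects (Dock, drive_fwd)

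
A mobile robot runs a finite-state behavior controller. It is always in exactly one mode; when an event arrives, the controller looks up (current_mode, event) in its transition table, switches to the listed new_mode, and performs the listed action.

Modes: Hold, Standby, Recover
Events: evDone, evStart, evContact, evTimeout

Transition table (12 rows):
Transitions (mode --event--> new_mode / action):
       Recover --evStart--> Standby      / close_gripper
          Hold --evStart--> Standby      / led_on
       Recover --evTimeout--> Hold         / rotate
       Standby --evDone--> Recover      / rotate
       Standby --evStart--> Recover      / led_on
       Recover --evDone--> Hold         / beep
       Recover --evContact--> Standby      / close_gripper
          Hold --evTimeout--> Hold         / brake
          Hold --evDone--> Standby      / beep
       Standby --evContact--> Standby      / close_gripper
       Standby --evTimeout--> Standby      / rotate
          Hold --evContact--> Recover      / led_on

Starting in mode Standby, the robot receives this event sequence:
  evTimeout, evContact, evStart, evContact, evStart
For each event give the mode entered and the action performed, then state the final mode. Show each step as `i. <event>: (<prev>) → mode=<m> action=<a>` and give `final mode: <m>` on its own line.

final mode: Recover

1. evTimeout: (Standby) → mode=Standby action=rotate
2. evContact: (Standby) → mode=Standby action=close_gripper
3. evStart: (Standby) → mode=Recover action=led_on
4. evContact: (Recover) → mode=Standby action=close_gripper
5. evStart: (Standby) → mode=Recover action=led_on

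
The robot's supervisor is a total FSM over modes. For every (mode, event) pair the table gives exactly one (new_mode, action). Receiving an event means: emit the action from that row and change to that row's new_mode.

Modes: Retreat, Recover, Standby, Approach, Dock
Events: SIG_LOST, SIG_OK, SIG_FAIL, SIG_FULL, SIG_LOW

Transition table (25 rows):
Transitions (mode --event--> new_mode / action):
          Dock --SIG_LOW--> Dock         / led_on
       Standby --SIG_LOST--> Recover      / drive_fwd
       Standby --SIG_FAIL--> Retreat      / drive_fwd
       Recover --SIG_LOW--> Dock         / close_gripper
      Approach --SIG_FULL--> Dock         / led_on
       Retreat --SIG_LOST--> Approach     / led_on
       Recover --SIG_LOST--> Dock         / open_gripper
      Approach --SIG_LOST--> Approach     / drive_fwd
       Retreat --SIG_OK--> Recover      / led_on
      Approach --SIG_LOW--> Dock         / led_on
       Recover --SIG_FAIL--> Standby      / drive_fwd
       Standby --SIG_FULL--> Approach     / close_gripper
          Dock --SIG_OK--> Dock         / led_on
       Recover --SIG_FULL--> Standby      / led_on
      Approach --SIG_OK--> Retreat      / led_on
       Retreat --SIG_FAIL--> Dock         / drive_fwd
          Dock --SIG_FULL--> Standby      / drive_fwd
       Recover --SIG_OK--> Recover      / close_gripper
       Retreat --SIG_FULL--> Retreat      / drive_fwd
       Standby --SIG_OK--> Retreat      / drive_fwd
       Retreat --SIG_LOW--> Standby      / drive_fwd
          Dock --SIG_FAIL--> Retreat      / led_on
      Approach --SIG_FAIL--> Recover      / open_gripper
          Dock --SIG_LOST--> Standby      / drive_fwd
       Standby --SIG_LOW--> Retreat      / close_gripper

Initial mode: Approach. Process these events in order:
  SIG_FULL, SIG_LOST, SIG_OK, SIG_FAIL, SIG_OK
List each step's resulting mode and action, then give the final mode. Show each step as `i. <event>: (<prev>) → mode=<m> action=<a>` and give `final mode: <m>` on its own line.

final mode: Dock

1. SIG_FULL: (Approach) → mode=Dock action=led_on
2. SIG_LOST: (Dock) → mode=Standby action=drive_fwd
3. SIG_OK: (Standby) → mode=Retreat action=drive_fwd
4. SIG_FAIL: (Retreat) → mode=Dock action=drive_fwd
5. SIG_OK: (Dock) → mode=Dock action=led_on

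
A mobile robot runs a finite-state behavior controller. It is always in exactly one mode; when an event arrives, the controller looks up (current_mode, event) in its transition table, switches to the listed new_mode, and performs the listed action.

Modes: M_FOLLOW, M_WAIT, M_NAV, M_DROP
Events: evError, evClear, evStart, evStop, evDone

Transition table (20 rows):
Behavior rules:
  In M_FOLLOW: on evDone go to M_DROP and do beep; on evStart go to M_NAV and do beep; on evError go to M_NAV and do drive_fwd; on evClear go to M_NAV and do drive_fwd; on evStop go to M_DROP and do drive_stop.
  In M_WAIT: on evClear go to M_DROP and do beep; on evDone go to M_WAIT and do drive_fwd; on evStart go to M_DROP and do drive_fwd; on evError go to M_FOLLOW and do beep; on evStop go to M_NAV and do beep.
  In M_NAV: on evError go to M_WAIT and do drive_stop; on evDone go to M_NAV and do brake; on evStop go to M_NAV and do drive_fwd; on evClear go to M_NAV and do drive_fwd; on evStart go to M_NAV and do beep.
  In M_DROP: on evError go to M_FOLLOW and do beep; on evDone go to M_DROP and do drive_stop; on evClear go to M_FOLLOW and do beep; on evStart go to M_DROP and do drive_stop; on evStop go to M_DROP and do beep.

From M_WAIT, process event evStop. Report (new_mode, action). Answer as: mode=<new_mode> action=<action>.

mode=M_NAV action=beep

current mode = M_WAIT; filter table to that mode:
  (M_WAIT, evClear) → (M_DROP, beep)
  (M_WAIT, evDone) → (M_WAIT, drive_fwd)
  (M_WAIT, evStart) → (M_DROP, drive_fwd)
  (M_WAIT, evError) → (M_FOLLOW, beep)
  (M_WAIT, evStop) → (M_NAV, beep)  ← event matches
event = evStop selects (M_NAV, beep)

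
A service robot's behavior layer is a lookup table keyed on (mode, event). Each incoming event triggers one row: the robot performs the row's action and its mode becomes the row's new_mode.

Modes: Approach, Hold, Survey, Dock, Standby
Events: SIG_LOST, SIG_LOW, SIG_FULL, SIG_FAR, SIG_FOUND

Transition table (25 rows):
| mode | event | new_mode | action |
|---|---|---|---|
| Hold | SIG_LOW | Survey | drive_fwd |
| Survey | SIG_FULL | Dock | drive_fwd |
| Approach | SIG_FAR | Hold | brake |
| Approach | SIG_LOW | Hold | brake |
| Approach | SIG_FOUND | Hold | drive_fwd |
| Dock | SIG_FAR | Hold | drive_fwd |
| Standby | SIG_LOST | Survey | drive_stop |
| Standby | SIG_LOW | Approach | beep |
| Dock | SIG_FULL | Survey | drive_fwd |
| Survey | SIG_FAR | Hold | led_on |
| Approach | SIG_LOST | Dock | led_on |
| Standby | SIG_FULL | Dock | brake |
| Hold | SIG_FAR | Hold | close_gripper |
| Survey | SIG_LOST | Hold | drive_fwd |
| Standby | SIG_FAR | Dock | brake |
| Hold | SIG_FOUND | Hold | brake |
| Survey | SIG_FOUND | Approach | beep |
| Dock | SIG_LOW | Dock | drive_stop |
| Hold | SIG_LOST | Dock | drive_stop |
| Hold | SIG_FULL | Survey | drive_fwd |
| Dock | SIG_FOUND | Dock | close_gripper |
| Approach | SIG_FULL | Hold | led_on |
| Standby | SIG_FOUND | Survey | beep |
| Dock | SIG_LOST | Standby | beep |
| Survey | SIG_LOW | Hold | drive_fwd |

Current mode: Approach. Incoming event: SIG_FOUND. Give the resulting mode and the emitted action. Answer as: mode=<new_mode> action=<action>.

mode=Hold action=drive_fwd

current mode = Approach; filter table to that mode:
  (Approach, SIG_FAR) → (Hold, brake)
  (Approach, SIG_LOW) → (Hold, brake)
  (Approach, SIG_FOUND) → (Hold, drive_fwd)  ← event matches
  (Approach, SIG_LOST) → (Dock, led_on)
  (Approach, SIG_FULL) → (Hold, led_on)
event = SIG_FOUND selects (Hold, drive_fwd)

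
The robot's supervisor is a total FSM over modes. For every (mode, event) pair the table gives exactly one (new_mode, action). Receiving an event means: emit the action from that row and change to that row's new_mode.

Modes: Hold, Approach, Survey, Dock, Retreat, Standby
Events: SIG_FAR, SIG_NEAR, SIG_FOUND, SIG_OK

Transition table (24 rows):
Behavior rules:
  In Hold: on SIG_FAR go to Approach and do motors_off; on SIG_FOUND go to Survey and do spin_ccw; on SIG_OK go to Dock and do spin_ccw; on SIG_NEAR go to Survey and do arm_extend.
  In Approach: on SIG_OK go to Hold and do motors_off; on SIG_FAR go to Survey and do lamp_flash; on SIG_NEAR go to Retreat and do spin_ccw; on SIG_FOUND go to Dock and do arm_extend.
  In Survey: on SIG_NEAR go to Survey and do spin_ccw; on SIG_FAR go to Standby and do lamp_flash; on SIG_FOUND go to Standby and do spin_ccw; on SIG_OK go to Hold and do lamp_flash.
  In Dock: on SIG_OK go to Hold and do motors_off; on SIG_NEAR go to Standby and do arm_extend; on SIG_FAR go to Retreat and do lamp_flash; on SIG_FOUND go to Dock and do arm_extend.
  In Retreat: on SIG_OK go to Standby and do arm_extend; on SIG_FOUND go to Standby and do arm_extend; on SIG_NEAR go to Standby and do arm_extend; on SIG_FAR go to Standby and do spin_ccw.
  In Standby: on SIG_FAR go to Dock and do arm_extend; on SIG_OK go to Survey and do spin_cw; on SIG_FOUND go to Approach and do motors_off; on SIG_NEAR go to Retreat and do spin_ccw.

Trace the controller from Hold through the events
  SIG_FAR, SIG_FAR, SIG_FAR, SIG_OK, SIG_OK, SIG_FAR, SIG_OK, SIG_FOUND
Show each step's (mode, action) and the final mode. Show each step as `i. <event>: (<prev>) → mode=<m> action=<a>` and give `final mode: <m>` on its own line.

final mode: Survey

1. SIG_FAR: (Hold) → mode=Approach action=motors_off
2. SIG_FAR: (Approach) → mode=Survey action=lamp_flash
3. SIG_FAR: (Survey) → mode=Standby action=lamp_flash
4. SIG_OK: (Standby) → mode=Survey action=spin_cw
5. SIG_OK: (Survey) → mode=Hold action=lamp_flash
6. SIG_FAR: (Hold) → mode=Approach action=motors_off
7. SIG_OK: (Approach) → mode=Hold action=motors_off
8. SIG_FOUND: (Hold) → mode=Survey action=spin_ccw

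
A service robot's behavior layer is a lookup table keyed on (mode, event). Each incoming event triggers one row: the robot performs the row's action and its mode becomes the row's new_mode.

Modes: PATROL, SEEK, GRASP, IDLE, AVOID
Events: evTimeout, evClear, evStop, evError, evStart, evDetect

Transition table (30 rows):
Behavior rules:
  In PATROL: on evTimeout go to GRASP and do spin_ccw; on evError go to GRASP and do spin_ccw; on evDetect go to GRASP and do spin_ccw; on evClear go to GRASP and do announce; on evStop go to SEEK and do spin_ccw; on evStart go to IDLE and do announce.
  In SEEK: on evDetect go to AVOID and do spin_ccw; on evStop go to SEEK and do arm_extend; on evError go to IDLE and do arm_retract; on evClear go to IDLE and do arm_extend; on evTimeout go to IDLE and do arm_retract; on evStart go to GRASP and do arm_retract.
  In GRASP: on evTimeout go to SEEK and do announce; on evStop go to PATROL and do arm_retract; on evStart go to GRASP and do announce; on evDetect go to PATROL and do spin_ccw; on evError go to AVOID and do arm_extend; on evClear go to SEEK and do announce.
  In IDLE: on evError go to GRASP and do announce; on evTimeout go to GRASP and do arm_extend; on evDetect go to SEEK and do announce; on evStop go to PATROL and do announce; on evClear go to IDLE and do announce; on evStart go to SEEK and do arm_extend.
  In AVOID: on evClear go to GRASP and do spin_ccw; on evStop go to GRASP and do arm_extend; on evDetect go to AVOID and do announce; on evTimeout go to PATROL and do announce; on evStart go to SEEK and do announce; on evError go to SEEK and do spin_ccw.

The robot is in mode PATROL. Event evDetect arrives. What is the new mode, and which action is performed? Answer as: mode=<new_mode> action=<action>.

current mode = PATROL; filter table to that mode:
  (PATROL, evTimeout) → (GRASP, spin_ccw)
  (PATROL, evError) → (GRASP, spin_ccw)
  (PATROL, evDetect) → (GRASP, spin_ccw)  ← event matches
  (PATROL, evClear) → (GRASP, announce)
  (PATROL, evStop) → (SEEK, spin_ccw)
  (PATROL, evStart) → (IDLE, announce)
event = evDetect selects (GRASP, spin_ccw)

mode=GRASP action=spin_ccw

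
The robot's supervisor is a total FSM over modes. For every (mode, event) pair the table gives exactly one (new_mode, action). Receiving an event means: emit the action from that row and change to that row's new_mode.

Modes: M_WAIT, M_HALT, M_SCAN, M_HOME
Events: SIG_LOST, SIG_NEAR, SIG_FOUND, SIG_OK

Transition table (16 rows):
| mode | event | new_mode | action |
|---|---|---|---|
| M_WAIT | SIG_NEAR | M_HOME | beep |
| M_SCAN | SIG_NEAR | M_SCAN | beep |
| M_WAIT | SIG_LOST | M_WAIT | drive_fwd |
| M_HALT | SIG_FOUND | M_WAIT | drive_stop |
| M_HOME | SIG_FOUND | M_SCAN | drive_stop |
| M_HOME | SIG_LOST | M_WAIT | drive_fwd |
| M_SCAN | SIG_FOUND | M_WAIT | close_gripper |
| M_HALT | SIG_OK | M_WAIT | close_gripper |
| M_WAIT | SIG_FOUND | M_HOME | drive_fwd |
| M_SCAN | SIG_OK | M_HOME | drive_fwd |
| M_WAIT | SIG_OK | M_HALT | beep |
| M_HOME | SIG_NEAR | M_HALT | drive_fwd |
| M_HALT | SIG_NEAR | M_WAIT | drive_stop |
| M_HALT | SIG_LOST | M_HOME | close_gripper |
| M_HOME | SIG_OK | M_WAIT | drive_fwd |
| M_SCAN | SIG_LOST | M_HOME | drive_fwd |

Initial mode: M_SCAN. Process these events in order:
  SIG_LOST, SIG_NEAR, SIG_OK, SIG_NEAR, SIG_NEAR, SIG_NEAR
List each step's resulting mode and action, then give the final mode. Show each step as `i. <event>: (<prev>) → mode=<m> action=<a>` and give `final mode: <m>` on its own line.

final mode: M_WAIT

1. SIG_LOST: (M_SCAN) → mode=M_HOME action=drive_fwd
2. SIG_NEAR: (M_HOME) → mode=M_HALT action=drive_fwd
3. SIG_OK: (M_HALT) → mode=M_WAIT action=close_gripper
4. SIG_NEAR: (M_WAIT) → mode=M_HOME action=beep
5. SIG_NEAR: (M_HOME) → mode=M_HALT action=drive_fwd
6. SIG_NEAR: (M_HALT) → mode=M_WAIT action=drive_stop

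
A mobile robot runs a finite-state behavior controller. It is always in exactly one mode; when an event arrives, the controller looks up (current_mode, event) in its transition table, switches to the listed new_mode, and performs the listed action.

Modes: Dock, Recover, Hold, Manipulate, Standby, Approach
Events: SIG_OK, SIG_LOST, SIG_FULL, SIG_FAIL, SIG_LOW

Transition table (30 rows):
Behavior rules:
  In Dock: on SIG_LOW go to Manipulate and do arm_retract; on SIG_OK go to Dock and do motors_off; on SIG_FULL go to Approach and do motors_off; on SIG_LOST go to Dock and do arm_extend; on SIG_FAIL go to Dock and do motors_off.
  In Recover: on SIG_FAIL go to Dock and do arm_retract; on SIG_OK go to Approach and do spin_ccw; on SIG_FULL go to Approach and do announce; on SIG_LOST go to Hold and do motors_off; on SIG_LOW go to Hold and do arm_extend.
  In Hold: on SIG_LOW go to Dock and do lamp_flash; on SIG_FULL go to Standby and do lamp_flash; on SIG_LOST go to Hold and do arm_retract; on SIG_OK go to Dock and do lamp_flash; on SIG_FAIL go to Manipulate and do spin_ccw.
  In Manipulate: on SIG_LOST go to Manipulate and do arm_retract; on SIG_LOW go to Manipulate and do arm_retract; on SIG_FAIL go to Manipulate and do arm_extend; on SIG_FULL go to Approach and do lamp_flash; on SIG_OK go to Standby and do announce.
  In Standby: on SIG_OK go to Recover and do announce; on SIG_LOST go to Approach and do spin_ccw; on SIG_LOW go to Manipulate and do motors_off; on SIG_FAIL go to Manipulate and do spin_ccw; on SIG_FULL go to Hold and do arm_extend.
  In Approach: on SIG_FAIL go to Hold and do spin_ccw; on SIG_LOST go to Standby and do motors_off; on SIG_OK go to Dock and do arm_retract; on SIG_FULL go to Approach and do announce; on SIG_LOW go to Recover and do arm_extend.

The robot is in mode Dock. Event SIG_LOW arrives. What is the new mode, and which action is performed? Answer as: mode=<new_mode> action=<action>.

current mode = Dock; filter table to that mode:
  (Dock, SIG_LOW) → (Manipulate, arm_retract)  ← event matches
  (Dock, SIG_OK) → (Dock, motors_off)
  (Dock, SIG_FULL) → (Approach, motors_off)
  (Dock, SIG_LOST) → (Dock, arm_extend)
  (Dock, SIG_FAIL) → (Dock, motors_off)
event = SIG_LOW selects (Manipulate, arm_retract)

mode=Manipulate action=arm_retract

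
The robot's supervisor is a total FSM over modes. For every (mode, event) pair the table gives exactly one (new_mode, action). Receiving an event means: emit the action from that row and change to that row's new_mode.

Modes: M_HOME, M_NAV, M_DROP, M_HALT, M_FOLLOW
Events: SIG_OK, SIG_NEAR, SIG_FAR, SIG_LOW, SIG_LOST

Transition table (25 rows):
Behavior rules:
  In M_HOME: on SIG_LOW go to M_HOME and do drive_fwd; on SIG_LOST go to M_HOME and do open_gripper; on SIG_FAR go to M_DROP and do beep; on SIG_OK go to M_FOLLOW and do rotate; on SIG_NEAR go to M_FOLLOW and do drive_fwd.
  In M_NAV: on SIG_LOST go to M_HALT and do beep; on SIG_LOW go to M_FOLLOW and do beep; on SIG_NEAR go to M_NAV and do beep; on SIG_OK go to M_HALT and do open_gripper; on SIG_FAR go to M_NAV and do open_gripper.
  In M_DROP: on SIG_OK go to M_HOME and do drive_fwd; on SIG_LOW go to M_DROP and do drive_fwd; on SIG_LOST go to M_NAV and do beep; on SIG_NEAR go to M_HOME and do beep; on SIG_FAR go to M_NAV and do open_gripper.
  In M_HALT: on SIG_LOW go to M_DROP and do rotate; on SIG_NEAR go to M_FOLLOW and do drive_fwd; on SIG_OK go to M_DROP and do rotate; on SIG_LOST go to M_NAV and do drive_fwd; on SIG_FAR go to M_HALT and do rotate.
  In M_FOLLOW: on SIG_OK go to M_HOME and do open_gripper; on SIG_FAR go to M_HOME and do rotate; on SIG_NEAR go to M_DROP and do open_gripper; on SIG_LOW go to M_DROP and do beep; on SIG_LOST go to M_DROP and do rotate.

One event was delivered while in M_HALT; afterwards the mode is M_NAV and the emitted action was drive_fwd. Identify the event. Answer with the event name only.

SIG_LOST

try SIG_OK: (M_HALT, SIG_OK) → (M_DROP, rotate)
try SIG_NEAR: (M_HALT, SIG_NEAR) → (M_FOLLOW, drive_fwd)
try SIG_FAR: (M_HALT, SIG_FAR) → (M_HALT, rotate)
try SIG_LOW: (M_HALT, SIG_LOW) → (M_DROP, rotate)
try SIG_LOST: (M_HALT, SIG_LOST) → (M_NAV, drive_fwd)  ← matches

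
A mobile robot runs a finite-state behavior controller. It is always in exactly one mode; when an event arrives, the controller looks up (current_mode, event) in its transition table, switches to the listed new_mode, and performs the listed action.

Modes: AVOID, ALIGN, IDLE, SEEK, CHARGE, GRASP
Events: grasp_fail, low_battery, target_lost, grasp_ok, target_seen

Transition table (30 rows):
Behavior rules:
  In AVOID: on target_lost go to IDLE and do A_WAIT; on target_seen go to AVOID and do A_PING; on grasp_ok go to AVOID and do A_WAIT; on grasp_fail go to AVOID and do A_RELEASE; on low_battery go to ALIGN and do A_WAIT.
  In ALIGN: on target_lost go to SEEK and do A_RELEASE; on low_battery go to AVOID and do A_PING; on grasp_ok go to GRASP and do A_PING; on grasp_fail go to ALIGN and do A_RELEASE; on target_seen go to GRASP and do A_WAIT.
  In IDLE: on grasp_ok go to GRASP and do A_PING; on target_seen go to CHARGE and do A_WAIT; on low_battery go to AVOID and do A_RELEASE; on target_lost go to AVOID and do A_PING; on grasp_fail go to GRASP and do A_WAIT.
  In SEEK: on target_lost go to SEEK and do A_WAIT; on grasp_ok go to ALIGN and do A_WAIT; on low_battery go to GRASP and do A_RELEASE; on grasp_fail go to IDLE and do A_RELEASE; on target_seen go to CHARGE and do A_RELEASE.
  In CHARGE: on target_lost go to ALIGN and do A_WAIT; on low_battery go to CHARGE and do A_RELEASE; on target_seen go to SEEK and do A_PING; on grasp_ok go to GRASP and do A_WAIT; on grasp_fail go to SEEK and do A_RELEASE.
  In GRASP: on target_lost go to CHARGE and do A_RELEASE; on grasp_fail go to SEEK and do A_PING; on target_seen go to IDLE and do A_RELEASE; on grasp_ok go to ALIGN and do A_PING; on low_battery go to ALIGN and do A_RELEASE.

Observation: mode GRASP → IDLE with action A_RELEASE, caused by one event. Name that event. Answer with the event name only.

try grasp_fail: (GRASP, grasp_fail) → (SEEK, A_PING)
try low_battery: (GRASP, low_battery) → (ALIGN, A_RELEASE)
try target_lost: (GRASP, target_lost) → (CHARGE, A_RELEASE)
try grasp_ok: (GRASP, grasp_ok) → (ALIGN, A_PING)
try target_seen: (GRASP, target_seen) → (IDLE, A_RELEASE)  ← matches

target_seen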